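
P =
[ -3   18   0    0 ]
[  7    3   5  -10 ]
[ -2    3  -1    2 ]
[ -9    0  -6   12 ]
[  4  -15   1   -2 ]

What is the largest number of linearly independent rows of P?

2

Row reduce to echelon form.
R2 ← R2 + (7/3)·R1: [0, 45, 5, -10]
R3 ← R3 − (2/3)·R1: [0, -9, -1, 2]
R4 ← R4 − (3)·R1: [0, -54, -6, 12]
R5 ← R5 + (4/3)·R1: [0, 9, 1, -2]
R3 ← R3 + (1/5)·R2: [0, 0, 0, 0]
R4 ← R4 + (6/5)·R2: [0, 0, 0, 0]
R5 ← R5 − (1/5)·R2: [0, 0, 0, 0]
Echelon form has 2 nonzero rows, so rank(P) = 2.
The rank gives the maximum number of linearly independent rows: 2.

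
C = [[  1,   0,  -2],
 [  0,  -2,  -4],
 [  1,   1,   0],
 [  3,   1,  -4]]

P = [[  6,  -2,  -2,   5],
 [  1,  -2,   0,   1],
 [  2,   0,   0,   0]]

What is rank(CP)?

2

First compute CP:
[[  2,  -2,  -2,   5],
 [-10,   4,   0,  -2],
 [  7,  -4,  -2,   6],
 [ 11,  -8,  -6,  16]]
Now row reduce the product.
R2 ← R2 + (5)·R1: [0, -6, -10, 23]
R3 ← R3 − (7/2)·R1: [0, 3, 5, -23/2]
R4 ← R4 − (11/2)·R1: [0, 3, 5, -23/2]
R3 ← R3 + (1/2)·R2: [0, 0, 0, 0]
R4 ← R4 + (1/2)·R2: [0, 0, 0, 0]
2 nonzero rows, so rank(CP) = 2.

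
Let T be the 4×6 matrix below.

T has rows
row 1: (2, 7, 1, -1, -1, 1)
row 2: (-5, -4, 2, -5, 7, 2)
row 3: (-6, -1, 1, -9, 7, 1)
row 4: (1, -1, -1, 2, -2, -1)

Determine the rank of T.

3

Row reduce to echelon form.
R2 ← R2 + (5/2)·R1: [0, 27/2, 9/2, -15/2, 9/2, 9/2]
R3 ← R3 + (3)·R1: [0, 20, 4, -12, 4, 4]
R4 ← R4 − (1/2)·R1: [0, -9/2, -3/2, 5/2, -3/2, -3/2]
R3 ← R3 − (40/27)·R2: [0, 0, -8/3, -8/9, -8/3, -8/3]
R4 ← R4 + (1/3)·R2: [0, 0, 0, 0, 0, 0]
Echelon form has 3 nonzero rows, so rank(T) = 3.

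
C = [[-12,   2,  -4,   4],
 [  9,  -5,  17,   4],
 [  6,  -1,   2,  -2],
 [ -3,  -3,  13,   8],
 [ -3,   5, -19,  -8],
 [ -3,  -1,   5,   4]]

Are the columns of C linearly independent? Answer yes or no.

Row reduce C to echelon form.
R2 ← R2 + (3/4)·R1: [0, -7/2, 14, 7]
R3 ← R3 + (1/2)·R1: [0, 0, 0, 0]
R4 ← R4 − (1/4)·R1: [0, -7/2, 14, 7]
R5 ← R5 − (1/4)·R1: [0, 9/2, -18, -9]
R6 ← R6 − (1/4)·R1: [0, -3/2, 6, 3]
R4 ← R4 − R2: [0, 0, 0, 0]
R5 ← R5 + (9/7)·R2: [0, 0, 0, 0]
R6 ← R6 − (3/7)·R2: [0, 0, 0, 0]
2 pivots among 4 columns.
Only 2 < 4 pivot columns, so the columns are linearly dependent.

no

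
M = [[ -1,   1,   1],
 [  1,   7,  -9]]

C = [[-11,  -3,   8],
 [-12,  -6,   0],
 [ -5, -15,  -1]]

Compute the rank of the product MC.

First compute MC:
[[ -6, -18,  -9],
 [-50,  90,  17]]
Now row reduce the product.
R2 ← R2 − (25/3)·R1: [0, 240, 92]
2 nonzero rows, so rank(MC) = 2.

2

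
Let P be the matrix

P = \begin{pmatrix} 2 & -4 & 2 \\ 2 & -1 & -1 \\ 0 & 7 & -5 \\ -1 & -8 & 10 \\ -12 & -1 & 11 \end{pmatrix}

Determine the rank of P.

Row reduce to echelon form.
R2 ← R2 − R1: [0, 3, -3]
R4 ← R4 + (1/2)·R1: [0, -10, 11]
R5 ← R5 + (6)·R1: [0, -25, 23]
R3 ← R3 − (7/3)·R2: [0, 0, 2]
R4 ← R4 + (10/3)·R2: [0, 0, 1]
R5 ← R5 + (25/3)·R2: [0, 0, -2]
R4 ← R4 − (1/2)·R3: [0, 0, 0]
R5 ← R5 + R3: [0, 0, 0]
Echelon form has 3 nonzero rows, so rank(P) = 3.

3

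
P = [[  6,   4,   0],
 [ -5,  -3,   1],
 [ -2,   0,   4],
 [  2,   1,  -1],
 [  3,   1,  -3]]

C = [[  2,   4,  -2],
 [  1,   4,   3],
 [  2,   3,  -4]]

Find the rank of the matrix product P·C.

2

First compute PC:
[[ 16,  40,   0],
 [-11, -29,  -3],
 [  4,   4, -12],
 [  3,   9,   3],
 [  1,   7,   9]]
Now row reduce the product.
R2 ← R2 + (11/16)·R1: [0, -3/2, -3]
R3 ← R3 − (1/4)·R1: [0, -6, -12]
R4 ← R4 − (3/16)·R1: [0, 3/2, 3]
R5 ← R5 − (1/16)·R1: [0, 9/2, 9]
R3 ← R3 − (4)·R2: [0, 0, 0]
R4 ← R4 + R2: [0, 0, 0]
R5 ← R5 + (3)·R2: [0, 0, 0]
2 nonzero rows, so rank(PC) = 2.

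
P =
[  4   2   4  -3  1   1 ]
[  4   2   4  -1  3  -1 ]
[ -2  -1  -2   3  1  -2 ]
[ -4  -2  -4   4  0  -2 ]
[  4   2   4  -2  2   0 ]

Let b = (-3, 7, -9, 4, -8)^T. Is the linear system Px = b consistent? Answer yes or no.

no

Row reduce the augmented matrix [P | b].
R2 ← R2 − R1: [0, 0, 0, 2, 2, -2, 10]
R3 ← R3 + (1/2)·R1: [0, 0, 0, 3/2, 3/2, -3/2, -21/2]
R4 ← R4 + R1: [0, 0, 0, 1, 1, -1, 1]
R5 ← R5 − R1: [0, 0, 0, 1, 1, -1, -5]
R3 ← R3 − (3/4)·R2: [0, 0, 0, 0, 0, 0, -18]
R4 ← R4 − (1/2)·R2: [0, 0, 0, 0, 0, 0, -4]
R5 ← R5 − (1/2)·R2: [0, 0, 0, 0, 0, 0, -10]
R4 ← R4 − (2/9)·R3: [0, 0, 0, 0, 0, 0, 0]
R5 ← R5 − (5/9)·R3: [0, 0, 0, 0, 0, 0, 0]
The echelon form has 3 nonzero rows; the last pivot sits in the augmented column, so rank(P) = 2 but rank([P|b]) = 3.
Since the ranks differ, the system is inconsistent.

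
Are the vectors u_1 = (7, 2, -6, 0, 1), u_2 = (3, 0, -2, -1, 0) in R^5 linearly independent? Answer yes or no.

Form the matrix with these vectors as rows and row reduce.
R2 ← R2 − (3/7)·R1: [0, -6/7, 4/7, -1, -3/7]
2 nonzero rows, so the 2 vectors span a space of dimension 2.
Since 2 = 2, the vectors are linearly independent.

yes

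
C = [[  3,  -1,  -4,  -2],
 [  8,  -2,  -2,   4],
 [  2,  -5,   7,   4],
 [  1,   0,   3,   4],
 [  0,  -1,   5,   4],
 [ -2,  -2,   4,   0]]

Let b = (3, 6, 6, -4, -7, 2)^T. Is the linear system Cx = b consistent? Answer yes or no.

no

Row reduce the augmented matrix [C | b].
R2 ← R2 − (8/3)·R1: [0, 2/3, 26/3, 28/3, -2]
R3 ← R3 − (2/3)·R1: [0, -13/3, 29/3, 16/3, 4]
R4 ← R4 − (1/3)·R1: [0, 1/3, 13/3, 14/3, -5]
R6 ← R6 + (2/3)·R1: [0, -8/3, 4/3, -4/3, 4]
R3 ← R3 + (13/2)·R2: [0, 0, 66, 66, -9]
R4 ← R4 − (1/2)·R2: [0, 0, 0, 0, -4]
R5 ← R5 + (3/2)·R2: [0, 0, 18, 18, -10]
R6 ← R6 + (4)·R2: [0, 0, 36, 36, -4]
R5 ← R5 − (3/11)·R3: [0, 0, 0, 0, -83/11]
R6 ← R6 − (6/11)·R3: [0, 0, 0, 0, 10/11]
R5 ← R5 − (83/44)·R4: [0, 0, 0, 0, 0]
R6 ← R6 + (5/22)·R4: [0, 0, 0, 0, 0]
The echelon form has 4 nonzero rows; the last pivot sits in the augmented column, so rank(C) = 3 but rank([C|b]) = 4.
Since the ranks differ, the system is inconsistent.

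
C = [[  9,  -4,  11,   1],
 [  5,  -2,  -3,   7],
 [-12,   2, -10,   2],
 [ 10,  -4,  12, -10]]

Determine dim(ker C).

Row reduce to echelon form.
R2 ← R2 − (5/9)·R1: [0, 2/9, -82/9, 58/9]
R3 ← R3 + (4/3)·R1: [0, -10/3, 14/3, 10/3]
R4 ← R4 − (10/9)·R1: [0, 4/9, -2/9, -100/9]
R3 ← R3 + (15)·R2: [0, 0, -132, 100]
R4 ← R4 − (2)·R2: [0, 0, 18, -24]
R4 ← R4 + (3/22)·R3: [0, 0, 0, -114/11]
4 nonzero rows, so rank(C) = 4.
C has 4 columns; by rank–nullity, nullity = 4 − 4 = 0.

0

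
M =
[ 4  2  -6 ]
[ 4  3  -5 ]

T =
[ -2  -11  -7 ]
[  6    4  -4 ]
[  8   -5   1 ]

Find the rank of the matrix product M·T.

First compute MT:
[[-44,  -6, -42],
 [-30,  -7, -45]]
Now row reduce the product.
R2 ← R2 − (15/22)·R1: [0, -32/11, -180/11]
2 nonzero rows, so rank(MT) = 2.

2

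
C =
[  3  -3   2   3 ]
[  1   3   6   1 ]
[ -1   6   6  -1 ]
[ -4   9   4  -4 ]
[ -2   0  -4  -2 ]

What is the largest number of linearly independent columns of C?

Row reduce to echelon form.
R2 ← R2 − (1/3)·R1: [0, 4, 16/3, 0]
R3 ← R3 + (1/3)·R1: [0, 5, 20/3, 0]
R4 ← R4 + (4/3)·R1: [0, 5, 20/3, 0]
R5 ← R5 + (2/3)·R1: [0, -2, -8/3, 0]
R3 ← R3 − (5/4)·R2: [0, 0, 0, 0]
R4 ← R4 − (5/4)·R2: [0, 0, 0, 0]
R5 ← R5 + (1/2)·R2: [0, 0, 0, 0]
Echelon form has 2 nonzero rows, so rank(C) = 2.
The rank gives the maximum number of linearly independent columns: 2.

2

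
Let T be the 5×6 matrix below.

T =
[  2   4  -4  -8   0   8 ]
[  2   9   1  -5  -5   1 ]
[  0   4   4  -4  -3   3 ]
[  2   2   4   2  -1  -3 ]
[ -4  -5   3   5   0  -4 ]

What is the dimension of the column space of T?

Row reduce to echelon form.
R2 ← R2 − R1: [0, 5, 5, 3, -5, -7]
R4 ← R4 − R1: [0, -2, 8, 10, -1, -11]
R5 ← R5 + (2)·R1: [0, 3, -5, -11, 0, 12]
R3 ← R3 − (4/5)·R2: [0, 0, 0, -32/5, 1, 43/5]
R4 ← R4 + (2/5)·R2: [0, 0, 10, 56/5, -3, -69/5]
R5 ← R5 − (3/5)·R2: [0, 0, -8, -64/5, 3, 81/5]
Swap R3 ↔ R4
R5 ← R5 + (4/5)·R3: [0, 0, 0, -96/25, 3/5, 129/25]
R5 ← R5 − (3/5)·R4: [0, 0, 0, 0, 0, 0]
Echelon form has 4 nonzero rows, so rank(T) = 4.
The column space has dimension equal to the rank: 4.

4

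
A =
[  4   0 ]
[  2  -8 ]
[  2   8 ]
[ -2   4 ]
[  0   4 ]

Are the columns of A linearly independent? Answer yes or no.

Row reduce A to echelon form.
R2 ← R2 − (1/2)·R1: [0, -8]
R3 ← R3 − (1/2)·R1: [0, 8]
R4 ← R4 + (1/2)·R1: [0, 4]
R3 ← R3 + R2: [0, 0]
R4 ← R4 + (1/2)·R2: [0, 0]
R5 ← R5 + (1/2)·R2: [0, 0]
2 pivots among 2 columns.
Every column is a pivot column, so the columns are linearly independent.

yes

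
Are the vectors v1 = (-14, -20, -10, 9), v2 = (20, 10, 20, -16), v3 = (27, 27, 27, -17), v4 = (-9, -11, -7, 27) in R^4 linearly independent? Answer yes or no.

yes

Form the matrix with these vectors as rows and row reduce.
R2 ← R2 + (10/7)·R1: [0, -130/7, 40/7, -22/7]
R3 ← R3 + (27/14)·R1: [0, -81/7, 54/7, 5/14]
R4 ← R4 − (9/14)·R1: [0, 13/7, -4/7, 297/14]
R3 ← R3 − (81/130)·R2: [0, 0, 54/13, 301/130]
R4 ← R4 + (1/10)·R2: [0, 0, 0, 209/10]
4 nonzero rows, so the 4 vectors span a space of dimension 4.
Since 4 = 4, the vectors are linearly independent.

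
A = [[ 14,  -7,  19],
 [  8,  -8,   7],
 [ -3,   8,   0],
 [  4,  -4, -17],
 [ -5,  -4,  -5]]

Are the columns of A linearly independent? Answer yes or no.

yes

Row reduce A to echelon form.
R2 ← R2 − (4/7)·R1: [0, -4, -27/7]
R3 ← R3 + (3/14)·R1: [0, 13/2, 57/14]
R4 ← R4 − (2/7)·R1: [0, -2, -157/7]
R5 ← R5 + (5/14)·R1: [0, -13/2, 25/14]
R3 ← R3 + (13/8)·R2: [0, 0, -123/56]
R4 ← R4 − (1/2)·R2: [0, 0, -41/2]
R5 ← R5 − (13/8)·R2: [0, 0, 451/56]
R4 ← R4 − (28/3)·R3: [0, 0, 0]
R5 ← R5 + (11/3)·R3: [0, 0, 0]
3 pivots among 3 columns.
Every column is a pivot column, so the columns are linearly independent.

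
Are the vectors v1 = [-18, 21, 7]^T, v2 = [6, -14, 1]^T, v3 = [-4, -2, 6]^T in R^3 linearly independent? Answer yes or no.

yes

Form the matrix with these vectors as rows and row reduce.
R2 ← R2 + (1/3)·R1: [0, -7, 10/3]
R3 ← R3 − (2/9)·R1: [0, -20/3, 40/9]
R3 ← R3 − (20/21)·R2: [0, 0, 80/63]
3 nonzero rows, so the 3 vectors span a space of dimension 3.
Since 3 = 3, the vectors are linearly independent.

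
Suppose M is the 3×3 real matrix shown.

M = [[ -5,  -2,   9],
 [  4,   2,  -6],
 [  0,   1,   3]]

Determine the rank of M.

2

Row reduce to echelon form.
R2 ← R2 + (4/5)·R1: [0, 2/5, 6/5]
R3 ← R3 − (5/2)·R2: [0, 0, 0]
Echelon form has 2 nonzero rows, so rank(M) = 2.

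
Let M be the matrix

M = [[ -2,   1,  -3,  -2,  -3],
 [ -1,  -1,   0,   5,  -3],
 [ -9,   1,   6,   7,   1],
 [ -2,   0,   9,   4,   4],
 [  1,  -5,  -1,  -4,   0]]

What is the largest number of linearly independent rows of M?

5

Row reduce to echelon form.
R2 ← R2 − (1/2)·R1: [0, -3/2, 3/2, 6, -3/2]
R3 ← R3 − (9/2)·R1: [0, -7/2, 39/2, 16, 29/2]
R4 ← R4 − R1: [0, -1, 12, 6, 7]
R5 ← R5 + (1/2)·R1: [0, -9/2, -5/2, -5, -3/2]
R3 ← R3 − (7/3)·R2: [0, 0, 16, 2, 18]
R4 ← R4 − (2/3)·R2: [0, 0, 11, 2, 8]
R5 ← R5 − (3)·R2: [0, 0, -7, -23, 3]
R4 ← R4 − (11/16)·R3: [0, 0, 0, 5/8, -35/8]
R5 ← R5 + (7/16)·R3: [0, 0, 0, -177/8, 87/8]
R5 ← R5 + (177/5)·R4: [0, 0, 0, 0, -144]
Echelon form has 5 nonzero rows, so rank(M) = 5.
The rank gives the maximum number of linearly independent rows: 5.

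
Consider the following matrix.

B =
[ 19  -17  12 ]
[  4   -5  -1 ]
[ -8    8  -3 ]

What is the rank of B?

3

Row reduce to echelon form.
R2 ← R2 − (4/19)·R1: [0, -27/19, -67/19]
R3 ← R3 + (8/19)·R1: [0, 16/19, 39/19]
R3 ← R3 + (16/27)·R2: [0, 0, -1/27]
Echelon form has 3 nonzero rows, so rank(B) = 3.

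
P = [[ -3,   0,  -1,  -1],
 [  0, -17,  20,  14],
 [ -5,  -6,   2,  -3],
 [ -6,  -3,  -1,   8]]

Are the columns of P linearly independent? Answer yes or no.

yes

Row reduce P to echelon form.
R3 ← R3 − (5/3)·R1: [0, -6, 11/3, -4/3]
R4 ← R4 − (2)·R1: [0, -3, 1, 10]
R3 ← R3 − (6/17)·R2: [0, 0, -173/51, -320/51]
R4 ← R4 − (3/17)·R2: [0, 0, -43/17, 128/17]
R4 ← R4 − (129/173)·R3: [0, 0, 0, 2112/173]
4 pivots among 4 columns.
Every column is a pivot column, so the columns are linearly independent.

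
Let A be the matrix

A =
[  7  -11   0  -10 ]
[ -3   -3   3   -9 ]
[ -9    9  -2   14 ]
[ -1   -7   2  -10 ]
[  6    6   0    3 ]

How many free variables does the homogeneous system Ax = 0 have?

1

Row reduce to echelon form.
R2 ← R2 + (3/7)·R1: [0, -54/7, 3, -93/7]
R3 ← R3 + (9/7)·R1: [0, -36/7, -2, 8/7]
R4 ← R4 + (1/7)·R1: [0, -60/7, 2, -80/7]
R5 ← R5 − (6/7)·R1: [0, 108/7, 0, 81/7]
R3 ← R3 − (2/3)·R2: [0, 0, -4, 10]
R4 ← R4 − (10/9)·R2: [0, 0, -4/3, 10/3]
R5 ← R5 + (2)·R2: [0, 0, 6, -15]
R4 ← R4 − (1/3)·R3: [0, 0, 0, 0]
R5 ← R5 + (3/2)·R3: [0, 0, 0, 0]
3 nonzero rows, so rank(A) = 3.
A has 4 columns; by rank–nullity, nullity = 4 − 3 = 1.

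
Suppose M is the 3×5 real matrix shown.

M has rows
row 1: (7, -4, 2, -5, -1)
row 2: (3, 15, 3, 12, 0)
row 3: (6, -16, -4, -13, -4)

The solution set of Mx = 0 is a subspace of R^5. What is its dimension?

2

Row reduce to echelon form.
R2 ← R2 − (3/7)·R1: [0, 117/7, 15/7, 99/7, 3/7]
R3 ← R3 − (6/7)·R1: [0, -88/7, -40/7, -61/7, -22/7]
R3 ← R3 + (88/117)·R2: [0, 0, -160/39, 25/13, -110/39]
3 nonzero rows, so rank(M) = 3.
M has 5 columns; by rank–nullity, nullity = 5 − 3 = 2.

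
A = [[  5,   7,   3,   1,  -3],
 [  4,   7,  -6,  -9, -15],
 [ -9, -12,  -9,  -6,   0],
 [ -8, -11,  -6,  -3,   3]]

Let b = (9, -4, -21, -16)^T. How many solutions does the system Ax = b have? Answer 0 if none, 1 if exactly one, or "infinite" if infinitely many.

infinite

Row reduce the augmented matrix [A | b].
R2 ← R2 − (4/5)·R1: [0, 7/5, -42/5, -49/5, -63/5, -56/5]
R3 ← R3 + (9/5)·R1: [0, 3/5, -18/5, -21/5, -27/5, -24/5]
R4 ← R4 + (8/5)·R1: [0, 1/5, -6/5, -7/5, -9/5, -8/5]
R3 ← R3 − (3/7)·R2: [0, 0, 0, 0, 0, 0]
R4 ← R4 − (1/7)·R2: [0, 0, 0, 0, 0, 0]
The echelon form has 2 nonzero rows, and every pivot lies in the first 5 columns, so rank(A) = rank([A|b]) = 2.
The system is consistent.
rank = 2 < 5 unknowns, so there are infinitely many solutions.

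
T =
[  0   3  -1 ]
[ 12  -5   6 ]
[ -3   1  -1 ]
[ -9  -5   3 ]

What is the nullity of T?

0

Row reduce to echelon form.
Swap R1 ↔ R2
R3 ← R3 + (1/4)·R1: [0, -1/4, 1/2]
R4 ← R4 + (3/4)·R1: [0, -35/4, 15/2]
R3 ← R3 + (1/12)·R2: [0, 0, 5/12]
R4 ← R4 + (35/12)·R2: [0, 0, 55/12]
R4 ← R4 − (11)·R3: [0, 0, 0]
3 nonzero rows, so rank(T) = 3.
T has 3 columns; by rank–nullity, nullity = 3 − 3 = 0.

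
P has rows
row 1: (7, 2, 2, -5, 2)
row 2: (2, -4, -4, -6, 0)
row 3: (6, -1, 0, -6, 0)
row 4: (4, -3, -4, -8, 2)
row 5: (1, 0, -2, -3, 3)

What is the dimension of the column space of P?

Row reduce to echelon form.
R2 ← R2 − (2/7)·R1: [0, -32/7, -32/7, -32/7, -4/7]
R3 ← R3 − (6/7)·R1: [0, -19/7, -12/7, -12/7, -12/7]
R4 ← R4 − (4/7)·R1: [0, -29/7, -36/7, -36/7, 6/7]
R5 ← R5 − (1/7)·R1: [0, -2/7, -16/7, -16/7, 19/7]
R3 ← R3 − (19/32)·R2: [0, 0, 1, 1, -11/8]
R4 ← R4 − (29/32)·R2: [0, 0, -1, -1, 11/8]
R5 ← R5 − (1/16)·R2: [0, 0, -2, -2, 11/4]
R4 ← R4 + R3: [0, 0, 0, 0, 0]
R5 ← R5 + (2)·R3: [0, 0, 0, 0, 0]
Echelon form has 3 nonzero rows, so rank(P) = 3.
The column space has dimension equal to the rank: 3.

3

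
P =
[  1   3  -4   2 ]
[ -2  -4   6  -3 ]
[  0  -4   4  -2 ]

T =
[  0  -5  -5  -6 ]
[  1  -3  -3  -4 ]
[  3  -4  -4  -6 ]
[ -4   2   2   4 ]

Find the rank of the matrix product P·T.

2

First compute PT:
[[-17,   6,   6,  14],
 [ 26,  -8,  -8, -20],
 [ 16,  -8,  -8, -16]]
Now row reduce the product.
R2 ← R2 + (26/17)·R1: [0, 20/17, 20/17, 24/17]
R3 ← R3 + (16/17)·R1: [0, -40/17, -40/17, -48/17]
R3 ← R3 + (2)·R2: [0, 0, 0, 0]
2 nonzero rows, so rank(PT) = 2.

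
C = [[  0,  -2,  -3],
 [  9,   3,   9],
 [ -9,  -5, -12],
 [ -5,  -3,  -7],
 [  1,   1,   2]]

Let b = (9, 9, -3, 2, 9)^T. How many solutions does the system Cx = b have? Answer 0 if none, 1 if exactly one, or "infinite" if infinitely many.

0

Row reduce the augmented matrix [C | b].
Swap R1 ↔ R2
R3 ← R3 + R1: [0, -2, -3, 6]
R4 ← R4 + (5/9)·R1: [0, -4/3, -2, 7]
R5 ← R5 − (1/9)·R1: [0, 2/3, 1, 8]
R3 ← R3 − R2: [0, 0, 0, -3]
R4 ← R4 − (2/3)·R2: [0, 0, 0, 1]
R5 ← R5 + (1/3)·R2: [0, 0, 0, 11]
R4 ← R4 + (1/3)·R3: [0, 0, 0, 0]
R5 ← R5 + (11/3)·R3: [0, 0, 0, 0]
The echelon form has 3 nonzero rows; the last pivot sits in the augmented column, so rank(C) = 2 but rank([C|b]) = 3.
Since the ranks differ, the system is inconsistent.
It has no solutions.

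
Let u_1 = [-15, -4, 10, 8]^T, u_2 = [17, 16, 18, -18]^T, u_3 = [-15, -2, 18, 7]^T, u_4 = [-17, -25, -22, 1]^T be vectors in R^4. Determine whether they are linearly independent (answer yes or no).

Form the matrix with these vectors as rows and row reduce.
R2 ← R2 + (17/15)·R1: [0, 172/15, 88/3, -134/15]
R3 ← R3 − R1: [0, 2, 8, -1]
R4 ← R4 − (17/15)·R1: [0, -307/15, -100/3, -121/15]
R3 ← R3 − (15/86)·R2: [0, 0, 124/43, 24/43]
R4 ← R4 + (307/172)·R2: [0, 0, 818/43, -2065/86]
R4 ← R4 − (409/62)·R3: [0, 0, 0, -1717/62]
4 nonzero rows, so the 4 vectors span a space of dimension 4.
Since 4 = 4, the vectors are linearly independent.

yes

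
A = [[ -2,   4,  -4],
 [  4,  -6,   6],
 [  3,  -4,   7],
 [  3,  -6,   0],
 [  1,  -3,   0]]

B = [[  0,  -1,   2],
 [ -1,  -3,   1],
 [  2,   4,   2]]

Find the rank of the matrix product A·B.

First compute AB:
[[-12, -26,  -8],
 [ 18,  38,  14],
 [ 18,  37,  16],
 [  6,  15,   0],
 [  3,   8,  -1]]
Now row reduce the product.
R2 ← R2 + (3/2)·R1: [0, -1, 2]
R3 ← R3 + (3/2)·R1: [0, -2, 4]
R4 ← R4 + (1/2)·R1: [0, 2, -4]
R5 ← R5 + (1/4)·R1: [0, 3/2, -3]
R3 ← R3 − (2)·R2: [0, 0, 0]
R4 ← R4 + (2)·R2: [0, 0, 0]
R5 ← R5 + (3/2)·R2: [0, 0, 0]
2 nonzero rows, so rank(AB) = 2.

2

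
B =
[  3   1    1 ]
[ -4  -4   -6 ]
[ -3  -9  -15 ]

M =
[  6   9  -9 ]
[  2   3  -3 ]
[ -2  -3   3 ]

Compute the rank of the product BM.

1

First compute BM:
[[ 18,  27, -27],
 [-20, -30,  30],
 [ -6,  -9,   9]]
Now row reduce the product.
R2 ← R2 + (10/9)·R1: [0, 0, 0]
R3 ← R3 + (1/3)·R1: [0, 0, 0]
1 nonzero row, so rank(BM) = 1.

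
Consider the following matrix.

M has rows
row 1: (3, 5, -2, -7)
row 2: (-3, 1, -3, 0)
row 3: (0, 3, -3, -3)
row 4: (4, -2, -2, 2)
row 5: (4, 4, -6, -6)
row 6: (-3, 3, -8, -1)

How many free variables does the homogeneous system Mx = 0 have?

Row reduce to echelon form.
R2 ← R2 + R1: [0, 6, -5, -7]
R4 ← R4 − (4/3)·R1: [0, -26/3, 2/3, 34/3]
R5 ← R5 − (4/3)·R1: [0, -8/3, -10/3, 10/3]
R6 ← R6 + R1: [0, 8, -10, -8]
R3 ← R3 − (1/2)·R2: [0, 0, -1/2, 1/2]
R4 ← R4 + (13/9)·R2: [0, 0, -59/9, 11/9]
R5 ← R5 + (4/9)·R2: [0, 0, -50/9, 2/9]
R6 ← R6 − (4/3)·R2: [0, 0, -10/3, 4/3]
R4 ← R4 − (118/9)·R3: [0, 0, 0, -16/3]
R5 ← R5 − (100/9)·R3: [0, 0, 0, -16/3]
R6 ← R6 − (20/3)·R3: [0, 0, 0, -2]
R5 ← R5 − R4: [0, 0, 0, 0]
R6 ← R6 − (3/8)·R4: [0, 0, 0, 0]
4 nonzero rows, so rank(M) = 4.
M has 4 columns; by rank–nullity, nullity = 4 − 4 = 0.

0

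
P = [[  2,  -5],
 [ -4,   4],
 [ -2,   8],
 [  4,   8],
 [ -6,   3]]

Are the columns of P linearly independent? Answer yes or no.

Row reduce P to echelon form.
R2 ← R2 + (2)·R1: [0, -6]
R3 ← R3 + R1: [0, 3]
R4 ← R4 − (2)·R1: [0, 18]
R5 ← R5 + (3)·R1: [0, -12]
R3 ← R3 + (1/2)·R2: [0, 0]
R4 ← R4 + (3)·R2: [0, 0]
R5 ← R5 − (2)·R2: [0, 0]
2 pivots among 2 columns.
Every column is a pivot column, so the columns are linearly independent.

yes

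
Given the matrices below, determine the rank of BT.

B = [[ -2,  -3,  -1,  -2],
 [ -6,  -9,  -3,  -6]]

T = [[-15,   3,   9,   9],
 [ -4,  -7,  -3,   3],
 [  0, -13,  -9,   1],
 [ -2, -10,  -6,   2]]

First compute BT:
[[ 46,  48,  12, -32],
 [138, 144,  36, -96]]
Now row reduce the product.
R2 ← R2 − (3)·R1: [0, 0, 0, 0]
1 nonzero row, so rank(BT) = 1.

1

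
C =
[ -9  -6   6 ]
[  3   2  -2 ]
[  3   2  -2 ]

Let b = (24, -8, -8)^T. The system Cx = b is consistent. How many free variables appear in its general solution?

Row reduce the augmented matrix [C | b].
R2 ← R2 + (1/3)·R1: [0, 0, 0, 0]
R3 ← R3 + (1/3)·R1: [0, 0, 0, 0]
The echelon form has 1 nonzero rows, and every pivot lies in the first 3 columns, so rank(C) = rank([C|b]) = 1.
The system is consistent.
Free variables = (unknowns) − (rank) = 3 − 1 = 2.

2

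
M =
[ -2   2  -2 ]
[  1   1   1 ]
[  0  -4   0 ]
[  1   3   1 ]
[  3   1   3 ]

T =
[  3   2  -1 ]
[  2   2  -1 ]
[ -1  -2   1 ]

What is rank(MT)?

First compute MT:
[[  0,   4,  -2],
 [  4,   2,  -1],
 [ -8,  -8,   4],
 [  8,   6,  -3],
 [  8,   2,  -1]]
Now row reduce the product.
Swap R1 ↔ R2
R3 ← R3 + (2)·R1: [0, -4, 2]
R4 ← R4 − (2)·R1: [0, 2, -1]
R5 ← R5 − (2)·R1: [0, -2, 1]
R3 ← R3 + R2: [0, 0, 0]
R4 ← R4 − (1/2)·R2: [0, 0, 0]
R5 ← R5 + (1/2)·R2: [0, 0, 0]
2 nonzero rows, so rank(MT) = 2.

2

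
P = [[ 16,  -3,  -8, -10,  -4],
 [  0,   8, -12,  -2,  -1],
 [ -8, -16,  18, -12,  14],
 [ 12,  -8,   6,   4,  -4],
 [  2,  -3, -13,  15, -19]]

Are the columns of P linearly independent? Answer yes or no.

Row reduce P to echelon form.
R3 ← R3 + (1/2)·R1: [0, -35/2, 14, -17, 12]
R4 ← R4 − (3/4)·R1: [0, -23/4, 12, 23/2, -1]
R5 ← R5 − (1/8)·R1: [0, -21/8, -12, 65/4, -37/2]
R3 ← R3 + (35/16)·R2: [0, 0, -49/4, -171/8, 157/16]
R4 ← R4 + (23/32)·R2: [0, 0, 27/8, 161/16, -55/32]
R5 ← R5 + (21/64)·R2: [0, 0, -255/16, 499/32, -1205/64]
R4 ← R4 + (27/98)·R3: [0, 0, 0, 409/98, 193/196]
R5 ← R5 − (255/196)·R3: [0, 0, 0, 8507/196, -12385/392]
R5 ← R5 − (8507/818)·R4: [0, 0, 0, 0, -34221/818]
5 pivots among 5 columns.
Every column is a pivot column, so the columns are linearly independent.

yes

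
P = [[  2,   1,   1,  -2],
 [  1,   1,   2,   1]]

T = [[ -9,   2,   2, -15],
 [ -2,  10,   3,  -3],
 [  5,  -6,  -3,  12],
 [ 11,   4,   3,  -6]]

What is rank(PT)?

First compute PT:
[[-37,   0,  -2,  -9],
 [ 10,   4,   2,   0]]
Now row reduce the product.
R2 ← R2 + (10/37)·R1: [0, 4, 54/37, -90/37]
2 nonzero rows, so rank(PT) = 2.

2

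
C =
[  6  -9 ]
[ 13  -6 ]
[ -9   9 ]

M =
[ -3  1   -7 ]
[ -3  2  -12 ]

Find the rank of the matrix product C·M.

2

First compute CM:
[[  9, -12,  66],
 [-21,   1, -19],
 [  0,   9, -45]]
Now row reduce the product.
R2 ← R2 + (7/3)·R1: [0, -27, 135]
R3 ← R3 + (1/3)·R2: [0, 0, 0]
2 nonzero rows, so rank(CM) = 2.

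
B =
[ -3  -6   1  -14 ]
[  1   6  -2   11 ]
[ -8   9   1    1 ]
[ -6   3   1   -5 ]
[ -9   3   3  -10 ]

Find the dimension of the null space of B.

Row reduce to echelon form.
R2 ← R2 + (1/3)·R1: [0, 4, -5/3, 19/3]
R3 ← R3 − (8/3)·R1: [0, 25, -5/3, 115/3]
R4 ← R4 − (2)·R1: [0, 15, -1, 23]
R5 ← R5 − (3)·R1: [0, 21, 0, 32]
R3 ← R3 − (25/4)·R2: [0, 0, 35/4, -5/4]
R4 ← R4 − (15/4)·R2: [0, 0, 21/4, -3/4]
R5 ← R5 − (21/4)·R2: [0, 0, 35/4, -5/4]
R4 ← R4 − (3/5)·R3: [0, 0, 0, 0]
R5 ← R5 − R3: [0, 0, 0, 0]
3 nonzero rows, so rank(B) = 3.
B has 4 columns; by rank–nullity, nullity = 4 − 3 = 1.

1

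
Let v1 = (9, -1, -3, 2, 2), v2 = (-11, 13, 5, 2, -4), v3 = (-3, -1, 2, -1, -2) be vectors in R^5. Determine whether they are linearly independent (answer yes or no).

yes

Form the matrix with these vectors as rows and row reduce.
R2 ← R2 + (11/9)·R1: [0, 106/9, 4/3, 40/9, -14/9]
R3 ← R3 + (1/3)·R1: [0, -4/3, 1, -1/3, -4/3]
R3 ← R3 + (6/53)·R2: [0, 0, 61/53, 9/53, -80/53]
3 nonzero rows, so the 3 vectors span a space of dimension 3.
Since 3 = 3, the vectors are linearly independent.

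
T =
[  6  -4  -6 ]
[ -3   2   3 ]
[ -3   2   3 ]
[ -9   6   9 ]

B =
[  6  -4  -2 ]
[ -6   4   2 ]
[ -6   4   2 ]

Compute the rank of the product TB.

1

First compute TB:
[[ 96, -64, -32],
 [-48,  32,  16],
 [-48,  32,  16],
 [-144,  96,  48]]
Now row reduce the product.
R2 ← R2 + (1/2)·R1: [0, 0, 0]
R3 ← R3 + (1/2)·R1: [0, 0, 0]
R4 ← R4 + (3/2)·R1: [0, 0, 0]
1 nonzero row, so rank(TB) = 1.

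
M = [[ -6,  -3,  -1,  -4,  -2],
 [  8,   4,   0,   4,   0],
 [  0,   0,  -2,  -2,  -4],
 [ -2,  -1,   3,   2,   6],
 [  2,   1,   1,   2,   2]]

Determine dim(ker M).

3

Row reduce to echelon form.
R2 ← R2 + (4/3)·R1: [0, 0, -4/3, -4/3, -8/3]
R4 ← R4 − (1/3)·R1: [0, 0, 10/3, 10/3, 20/3]
R5 ← R5 + (1/3)·R1: [0, 0, 2/3, 2/3, 4/3]
R3 ← R3 − (3/2)·R2: [0, 0, 0, 0, 0]
R4 ← R4 + (5/2)·R2: [0, 0, 0, 0, 0]
R5 ← R5 + (1/2)·R2: [0, 0, 0, 0, 0]
2 nonzero rows, so rank(M) = 2.
M has 5 columns; by rank–nullity, nullity = 5 − 2 = 3.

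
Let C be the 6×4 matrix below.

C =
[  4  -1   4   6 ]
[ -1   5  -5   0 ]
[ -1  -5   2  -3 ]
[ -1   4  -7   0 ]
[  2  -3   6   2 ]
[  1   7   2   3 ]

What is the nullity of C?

1

Row reduce to echelon form.
R2 ← R2 + (1/4)·R1: [0, 19/4, -4, 3/2]
R3 ← R3 + (1/4)·R1: [0, -21/4, 3, -3/2]
R4 ← R4 + (1/4)·R1: [0, 15/4, -6, 3/2]
R5 ← R5 − (1/2)·R1: [0, -5/2, 4, -1]
R6 ← R6 − (1/4)·R1: [0, 29/4, 1, 3/2]
R3 ← R3 + (21/19)·R2: [0, 0, -27/19, 3/19]
R4 ← R4 − (15/19)·R2: [0, 0, -54/19, 6/19]
R5 ← R5 + (10/19)·R2: [0, 0, 36/19, -4/19]
R6 ← R6 − (29/19)·R2: [0, 0, 135/19, -15/19]
R4 ← R4 − (2)·R3: [0, 0, 0, 0]
R5 ← R5 + (4/3)·R3: [0, 0, 0, 0]
R6 ← R6 + (5)·R3: [0, 0, 0, 0]
3 nonzero rows, so rank(C) = 3.
C has 4 columns; by rank–nullity, nullity = 4 − 3 = 1.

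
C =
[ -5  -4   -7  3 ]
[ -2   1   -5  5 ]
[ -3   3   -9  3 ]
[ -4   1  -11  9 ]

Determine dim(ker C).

0

Row reduce to echelon form.
R2 ← R2 − (2/5)·R1: [0, 13/5, -11/5, 19/5]
R3 ← R3 − (3/5)·R1: [0, 27/5, -24/5, 6/5]
R4 ← R4 − (4/5)·R1: [0, 21/5, -27/5, 33/5]
R3 ← R3 − (27/13)·R2: [0, 0, -3/13, -87/13]
R4 ← R4 − (21/13)·R2: [0, 0, -24/13, 6/13]
R4 ← R4 − (8)·R3: [0, 0, 0, 54]
4 nonzero rows, so rank(C) = 4.
C has 4 columns; by rank–nullity, nullity = 4 − 4 = 0.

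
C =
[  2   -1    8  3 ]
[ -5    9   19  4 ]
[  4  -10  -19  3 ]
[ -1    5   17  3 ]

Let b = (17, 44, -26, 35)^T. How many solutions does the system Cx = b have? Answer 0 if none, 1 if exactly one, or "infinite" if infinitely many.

1

Row reduce the augmented matrix [C | b].
R2 ← R2 + (5/2)·R1: [0, 13/2, 39, 23/2, 173/2]
R3 ← R3 − (2)·R1: [0, -8, -35, -3, -60]
R4 ← R4 + (1/2)·R1: [0, 9/2, 21, 9/2, 87/2]
R3 ← R3 + (16/13)·R2: [0, 0, 13, 145/13, 604/13]
R4 ← R4 − (9/13)·R2: [0, 0, -6, -45/13, -213/13]
R4 ← R4 + (6/13)·R3: [0, 0, 0, 285/169, 855/169]
The echelon form has 4 nonzero rows, and every pivot lies in the first 4 columns, so rank(C) = rank([C|b]) = 4.
The system is consistent.
rank = 4 = number of unknowns, so the solution is unique.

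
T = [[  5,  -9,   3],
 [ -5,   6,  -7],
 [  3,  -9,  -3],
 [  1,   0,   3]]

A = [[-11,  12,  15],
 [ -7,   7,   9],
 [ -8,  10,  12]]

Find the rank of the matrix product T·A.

First compute TA:
[[-16,  27,  30],
 [ 69, -88, -105],
 [ 54, -57, -72],
 [-35,  42,  51]]
Now row reduce the product.
R2 ← R2 + (69/16)·R1: [0, 455/16, 195/8]
R3 ← R3 + (27/8)·R1: [0, 273/8, 117/4]
R4 ← R4 − (35/16)·R1: [0, -273/16, -117/8]
R3 ← R3 − (6/5)·R2: [0, 0, 0]
R4 ← R4 + (3/5)·R2: [0, 0, 0]
2 nonzero rows, so rank(TA) = 2.

2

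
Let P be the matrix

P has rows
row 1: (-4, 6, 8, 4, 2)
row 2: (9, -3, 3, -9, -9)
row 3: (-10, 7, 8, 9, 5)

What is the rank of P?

3

Row reduce to echelon form.
R2 ← R2 + (9/4)·R1: [0, 21/2, 21, 0, -9/2]
R3 ← R3 − (5/2)·R1: [0, -8, -12, -1, 0]
R3 ← R3 + (16/21)·R2: [0, 0, 4, -1, -24/7]
Echelon form has 3 nonzero rows, so rank(P) = 3.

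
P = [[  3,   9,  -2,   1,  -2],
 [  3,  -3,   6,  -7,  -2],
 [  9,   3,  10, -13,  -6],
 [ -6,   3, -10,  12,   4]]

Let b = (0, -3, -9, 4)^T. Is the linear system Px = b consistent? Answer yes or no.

Row reduce the augmented matrix [P | b].
R2 ← R2 − R1: [0, -12, 8, -8, 0, -3]
R3 ← R3 − (3)·R1: [0, -24, 16, -16, 0, -9]
R4 ← R4 + (2)·R1: [0, 21, -14, 14, 0, 4]
R3 ← R3 − (2)·R2: [0, 0, 0, 0, 0, -3]
R4 ← R4 + (7/4)·R2: [0, 0, 0, 0, 0, -5/4]
R4 ← R4 − (5/12)·R3: [0, 0, 0, 0, 0, 0]
The echelon form has 3 nonzero rows; the last pivot sits in the augmented column, so rank(P) = 2 but rank([P|b]) = 3.
Since the ranks differ, the system is inconsistent.

no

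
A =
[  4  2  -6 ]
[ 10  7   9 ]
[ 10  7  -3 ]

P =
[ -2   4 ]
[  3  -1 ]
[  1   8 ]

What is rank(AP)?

First compute AP:
[[ -8, -34],
 [ 10, 105],
 [ -2,   9]]
Now row reduce the product.
R2 ← R2 + (5/4)·R1: [0, 125/2]
R3 ← R3 − (1/4)·R1: [0, 35/2]
R3 ← R3 − (7/25)·R2: [0, 0]
2 nonzero rows, so rank(AP) = 2.

2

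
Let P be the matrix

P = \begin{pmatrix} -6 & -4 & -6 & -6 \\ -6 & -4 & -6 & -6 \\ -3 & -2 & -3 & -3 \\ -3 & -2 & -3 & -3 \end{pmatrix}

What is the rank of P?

1

Row reduce to echelon form.
R2 ← R2 − R1: [0, 0, 0, 0]
R3 ← R3 − (1/2)·R1: [0, 0, 0, 0]
R4 ← R4 − (1/2)·R1: [0, 0, 0, 0]
Echelon form has 1 nonzero row, so rank(P) = 1.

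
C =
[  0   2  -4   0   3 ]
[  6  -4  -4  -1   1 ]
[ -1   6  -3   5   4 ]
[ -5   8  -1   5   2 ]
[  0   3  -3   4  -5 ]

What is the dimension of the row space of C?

5

Row reduce to echelon form.
Swap R1 ↔ R2
R3 ← R3 + (1/6)·R1: [0, 16/3, -11/3, 29/6, 25/6]
R4 ← R4 + (5/6)·R1: [0, 14/3, -13/3, 25/6, 17/6]
R3 ← R3 − (8/3)·R2: [0, 0, 7, 29/6, -23/6]
R4 ← R4 − (7/3)·R2: [0, 0, 5, 25/6, -25/6]
R5 ← R5 − (3/2)·R2: [0, 0, 3, 4, -19/2]
R4 ← R4 − (5/7)·R3: [0, 0, 0, 5/7, -10/7]
R5 ← R5 − (3/7)·R3: [0, 0, 0, 27/14, -55/7]
R5 ← R5 − (27/10)·R4: [0, 0, 0, 0, -4]
Echelon form has 5 nonzero rows, so rank(C) = 5.
The row space has dimension equal to the rank: 5.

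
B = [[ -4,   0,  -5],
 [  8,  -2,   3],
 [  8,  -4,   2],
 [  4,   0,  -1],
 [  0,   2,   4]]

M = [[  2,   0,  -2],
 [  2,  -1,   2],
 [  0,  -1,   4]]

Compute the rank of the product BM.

2

First compute BM:
[[ -8,   5, -12],
 [ 12,  -1,  -8],
 [  8,   2, -16],
 [  8,   1, -12],
 [  4,  -6,  20]]
Now row reduce the product.
R2 ← R2 + (3/2)·R1: [0, 13/2, -26]
R3 ← R3 + R1: [0, 7, -28]
R4 ← R4 + R1: [0, 6, -24]
R5 ← R5 + (1/2)·R1: [0, -7/2, 14]
R3 ← R3 − (14/13)·R2: [0, 0, 0]
R4 ← R4 − (12/13)·R2: [0, 0, 0]
R5 ← R5 + (7/13)·R2: [0, 0, 0]
2 nonzero rows, so rank(BM) = 2.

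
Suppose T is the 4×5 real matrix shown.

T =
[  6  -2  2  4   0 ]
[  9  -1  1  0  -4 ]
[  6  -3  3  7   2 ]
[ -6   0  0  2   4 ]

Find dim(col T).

2

Row reduce to echelon form.
R2 ← R2 − (3/2)·R1: [0, 2, -2, -6, -4]
R3 ← R3 − R1: [0, -1, 1, 3, 2]
R4 ← R4 + R1: [0, -2, 2, 6, 4]
R3 ← R3 + (1/2)·R2: [0, 0, 0, 0, 0]
R4 ← R4 + R2: [0, 0, 0, 0, 0]
Echelon form has 2 nonzero rows, so rank(T) = 2.
The column space has dimension equal to the rank: 2.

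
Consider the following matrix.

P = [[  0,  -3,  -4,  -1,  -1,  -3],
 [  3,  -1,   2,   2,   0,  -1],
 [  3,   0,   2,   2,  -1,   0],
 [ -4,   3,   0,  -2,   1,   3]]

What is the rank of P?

3

Row reduce to echelon form.
Swap R1 ↔ R2
R3 ← R3 − R1: [0, 1, 0, 0, -1, 1]
R4 ← R4 + (4/3)·R1: [0, 5/3, 8/3, 2/3, 1, 5/3]
R3 ← R3 + (1/3)·R2: [0, 0, -4/3, -1/3, -4/3, 0]
R4 ← R4 + (5/9)·R2: [0, 0, 4/9, 1/9, 4/9, 0]
R4 ← R4 + (1/3)·R3: [0, 0, 0, 0, 0, 0]
Echelon form has 3 nonzero rows, so rank(P) = 3.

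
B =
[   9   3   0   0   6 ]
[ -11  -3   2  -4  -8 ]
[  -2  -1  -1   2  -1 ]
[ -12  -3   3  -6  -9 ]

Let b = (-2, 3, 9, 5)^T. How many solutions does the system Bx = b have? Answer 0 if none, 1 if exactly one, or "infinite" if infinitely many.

Row reduce the augmented matrix [B | b].
R2 ← R2 + (11/9)·R1: [0, 2/3, 2, -4, -2/3, 5/9]
R3 ← R3 + (2/9)·R1: [0, -1/3, -1, 2, 1/3, 77/9]
R4 ← R4 + (4/3)·R1: [0, 1, 3, -6, -1, 7/3]
R3 ← R3 + (1/2)·R2: [0, 0, 0, 0, 0, 53/6]
R4 ← R4 − (3/2)·R2: [0, 0, 0, 0, 0, 3/2]
R4 ← R4 − (9/53)·R3: [0, 0, 0, 0, 0, 0]
The echelon form has 3 nonzero rows; the last pivot sits in the augmented column, so rank(B) = 2 but rank([B|b]) = 3.
Since the ranks differ, the system is inconsistent.
It has no solutions.

0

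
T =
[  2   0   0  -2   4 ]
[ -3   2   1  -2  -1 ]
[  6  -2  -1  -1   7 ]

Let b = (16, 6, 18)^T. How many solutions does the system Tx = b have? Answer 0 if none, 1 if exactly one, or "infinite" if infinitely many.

infinite

Row reduce the augmented matrix [T | b].
R2 ← R2 + (3/2)·R1: [0, 2, 1, -5, 5, 30]
R3 ← R3 − (3)·R1: [0, -2, -1, 5, -5, -30]
R3 ← R3 + R2: [0, 0, 0, 0, 0, 0]
The echelon form has 2 nonzero rows, and every pivot lies in the first 5 columns, so rank(T) = rank([T|b]) = 2.
The system is consistent.
rank = 2 < 5 unknowns, so there are infinitely many solutions.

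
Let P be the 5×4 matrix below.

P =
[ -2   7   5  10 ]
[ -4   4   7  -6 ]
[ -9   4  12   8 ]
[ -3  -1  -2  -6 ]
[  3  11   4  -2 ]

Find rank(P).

4

Row reduce to echelon form.
R2 ← R2 − (2)·R1: [0, -10, -3, -26]
R3 ← R3 − (9/2)·R1: [0, -55/2, -21/2, -37]
R4 ← R4 − (3/2)·R1: [0, -23/2, -19/2, -21]
R5 ← R5 + (3/2)·R1: [0, 43/2, 23/2, 13]
R3 ← R3 − (11/4)·R2: [0, 0, -9/4, 69/2]
R4 ← R4 − (23/20)·R2: [0, 0, -121/20, 89/10]
R5 ← R5 + (43/20)·R2: [0, 0, 101/20, -429/10]
R4 ← R4 − (121/45)·R3: [0, 0, 0, -1258/15]
R5 ← R5 + (101/45)·R3: [0, 0, 0, 518/15]
R5 ← R5 + (7/17)·R4: [0, 0, 0, 0]
Echelon form has 4 nonzero rows, so rank(P) = 4.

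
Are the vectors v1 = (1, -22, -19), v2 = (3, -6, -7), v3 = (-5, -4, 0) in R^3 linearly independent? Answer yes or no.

no

Form the matrix with these vectors as rows and row reduce.
R2 ← R2 − (3)·R1: [0, 60, 50]
R3 ← R3 + (5)·R1: [0, -114, -95]
R3 ← R3 + (19/10)·R2: [0, 0, 0]
2 nonzero rows, so the 3 vectors span a space of dimension 2.
Since 2 < 3, the vectors are linearly dependent.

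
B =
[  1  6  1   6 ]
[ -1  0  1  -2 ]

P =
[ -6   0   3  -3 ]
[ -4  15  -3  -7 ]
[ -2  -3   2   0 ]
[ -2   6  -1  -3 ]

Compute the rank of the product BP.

First compute BP:
[[-44, 123, -19, -63],
 [  8, -15,   1,   9]]
Now row reduce the product.
R2 ← R2 + (2/11)·R1: [0, 81/11, -27/11, -27/11]
2 nonzero rows, so rank(BP) = 2.

2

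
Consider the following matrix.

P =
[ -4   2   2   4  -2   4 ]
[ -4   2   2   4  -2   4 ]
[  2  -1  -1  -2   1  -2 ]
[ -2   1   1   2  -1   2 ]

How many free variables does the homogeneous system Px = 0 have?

Row reduce to echelon form.
R2 ← R2 − R1: [0, 0, 0, 0, 0, 0]
R3 ← R3 + (1/2)·R1: [0, 0, 0, 0, 0, 0]
R4 ← R4 − (1/2)·R1: [0, 0, 0, 0, 0, 0]
1 nonzero row, so rank(P) = 1.
P has 6 columns; by rank–nullity, nullity = 6 − 1 = 5.

5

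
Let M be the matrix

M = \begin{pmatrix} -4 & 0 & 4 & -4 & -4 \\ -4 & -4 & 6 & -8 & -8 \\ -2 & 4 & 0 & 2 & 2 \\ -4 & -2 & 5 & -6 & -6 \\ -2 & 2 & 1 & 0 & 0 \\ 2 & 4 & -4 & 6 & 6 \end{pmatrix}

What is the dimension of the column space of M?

2

Row reduce to echelon form.
R2 ← R2 − R1: [0, -4, 2, -4, -4]
R3 ← R3 − (1/2)·R1: [0, 4, -2, 4, 4]
R4 ← R4 − R1: [0, -2, 1, -2, -2]
R5 ← R5 − (1/2)·R1: [0, 2, -1, 2, 2]
R6 ← R6 + (1/2)·R1: [0, 4, -2, 4, 4]
R3 ← R3 + R2: [0, 0, 0, 0, 0]
R4 ← R4 − (1/2)·R2: [0, 0, 0, 0, 0]
R5 ← R5 + (1/2)·R2: [0, 0, 0, 0, 0]
R6 ← R6 + R2: [0, 0, 0, 0, 0]
Echelon form has 2 nonzero rows, so rank(M) = 2.
The column space has dimension equal to the rank: 2.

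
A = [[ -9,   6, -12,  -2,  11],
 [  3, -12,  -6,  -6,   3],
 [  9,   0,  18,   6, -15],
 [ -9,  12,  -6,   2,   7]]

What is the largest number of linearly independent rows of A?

Row reduce to echelon form.
R2 ← R2 + (1/3)·R1: [0, -10, -10, -20/3, 20/3]
R3 ← R3 + R1: [0, 6, 6, 4, -4]
R4 ← R4 − R1: [0, 6, 6, 4, -4]
R3 ← R3 + (3/5)·R2: [0, 0, 0, 0, 0]
R4 ← R4 + (3/5)·R2: [0, 0, 0, 0, 0]
Echelon form has 2 nonzero rows, so rank(A) = 2.
The rank gives the maximum number of linearly independent rows: 2.

2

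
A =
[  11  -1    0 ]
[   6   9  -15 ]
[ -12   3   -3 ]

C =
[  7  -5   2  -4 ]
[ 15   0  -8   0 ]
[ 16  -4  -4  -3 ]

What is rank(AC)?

2

First compute AC:
[[ 62, -55,  30, -44],
 [-63,  30,   0,  21],
 [-87,  72, -36,  57]]
Now row reduce the product.
R2 ← R2 + (63/62)·R1: [0, -1605/62, 945/31, -735/31]
R3 ← R3 + (87/62)·R1: [0, -321/62, 189/31, -147/31]
R3 ← R3 − (1/5)·R2: [0, 0, 0, 0]
2 nonzero rows, so rank(AC) = 2.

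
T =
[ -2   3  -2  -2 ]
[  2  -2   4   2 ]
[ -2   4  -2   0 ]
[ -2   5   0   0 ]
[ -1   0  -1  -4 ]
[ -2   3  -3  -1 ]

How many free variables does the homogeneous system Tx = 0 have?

Row reduce to echelon form.
R2 ← R2 + R1: [0, 1, 2, 0]
R3 ← R3 − R1: [0, 1, 0, 2]
R4 ← R4 − R1: [0, 2, 2, 2]
R5 ← R5 − (1/2)·R1: [0, -3/2, 0, -3]
R6 ← R6 − R1: [0, 0, -1, 1]
R3 ← R3 − R2: [0, 0, -2, 2]
R4 ← R4 − (2)·R2: [0, 0, -2, 2]
R5 ← R5 + (3/2)·R2: [0, 0, 3, -3]
R4 ← R4 − R3: [0, 0, 0, 0]
R5 ← R5 + (3/2)·R3: [0, 0, 0, 0]
R6 ← R6 − (1/2)·R3: [0, 0, 0, 0]
3 nonzero rows, so rank(T) = 3.
T has 4 columns; by rank–nullity, nullity = 4 − 3 = 1.

1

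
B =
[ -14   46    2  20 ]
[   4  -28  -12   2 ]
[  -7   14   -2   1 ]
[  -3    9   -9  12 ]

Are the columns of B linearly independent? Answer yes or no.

Row reduce B to echelon form.
R2 ← R2 + (2/7)·R1: [0, -104/7, -80/7, 54/7]
R3 ← R3 − (1/2)·R1: [0, -9, -3, -9]
R4 ← R4 − (3/14)·R1: [0, -6/7, -66/7, 54/7]
R3 ← R3 − (63/104)·R2: [0, 0, 51/13, -711/52]
R4 ← R4 − (3/52)·R2: [0, 0, -114/13, 189/26]
R4 ← R4 + (38/17)·R3: [0, 0, 0, -396/17]
4 pivots among 4 columns.
Every column is a pivot column, so the columns are linearly independent.

yes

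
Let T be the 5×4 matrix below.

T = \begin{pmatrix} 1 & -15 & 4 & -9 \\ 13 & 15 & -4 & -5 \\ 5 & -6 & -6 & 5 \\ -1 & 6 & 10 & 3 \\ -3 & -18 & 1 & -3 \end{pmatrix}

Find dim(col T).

4

Row reduce to echelon form.
R2 ← R2 − (13)·R1: [0, 210, -56, 112]
R3 ← R3 − (5)·R1: [0, 69, -26, 50]
R4 ← R4 + R1: [0, -9, 14, -6]
R5 ← R5 + (3)·R1: [0, -63, 13, -30]
R3 ← R3 − (23/70)·R2: [0, 0, -38/5, 66/5]
R4 ← R4 + (3/70)·R2: [0, 0, 58/5, -6/5]
R5 ← R5 + (3/10)·R2: [0, 0, -19/5, 18/5]
R4 ← R4 + (29/19)·R3: [0, 0, 0, 360/19]
R5 ← R5 − (1/2)·R3: [0, 0, 0, -3]
R5 ← R5 + (19/120)·R4: [0, 0, 0, 0]
Echelon form has 4 nonzero rows, so rank(T) = 4.
The column space has dimension equal to the rank: 4.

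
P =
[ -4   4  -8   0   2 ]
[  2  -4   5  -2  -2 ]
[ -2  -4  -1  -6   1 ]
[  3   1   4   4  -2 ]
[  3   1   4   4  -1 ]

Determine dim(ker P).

Row reduce to echelon form.
R2 ← R2 + (1/2)·R1: [0, -2, 1, -2, -1]
R3 ← R3 − (1/2)·R1: [0, -6, 3, -6, 0]
R4 ← R4 + (3/4)·R1: [0, 4, -2, 4, -1/2]
R5 ← R5 + (3/4)·R1: [0, 4, -2, 4, 1/2]
R3 ← R3 − (3)·R2: [0, 0, 0, 0, 3]
R4 ← R4 + (2)·R2: [0, 0, 0, 0, -5/2]
R5 ← R5 + (2)·R2: [0, 0, 0, 0, -3/2]
R4 ← R4 + (5/6)·R3: [0, 0, 0, 0, 0]
R5 ← R5 + (1/2)·R3: [0, 0, 0, 0, 0]
3 nonzero rows, so rank(P) = 3.
P has 5 columns; by rank–nullity, nullity = 5 − 3 = 2.

2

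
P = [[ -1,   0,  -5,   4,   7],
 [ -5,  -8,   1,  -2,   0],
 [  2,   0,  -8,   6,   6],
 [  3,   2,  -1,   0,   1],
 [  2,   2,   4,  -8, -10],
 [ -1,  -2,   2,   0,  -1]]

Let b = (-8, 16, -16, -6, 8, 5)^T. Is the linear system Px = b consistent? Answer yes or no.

yes

Row reduce the augmented matrix [P | b].
R2 ← R2 − (5)·R1: [0, -8, 26, -22, -35, 56]
R3 ← R3 + (2)·R1: [0, 0, -18, 14, 20, -32]
R4 ← R4 + (3)·R1: [0, 2, -16, 12, 22, -30]
R5 ← R5 + (2)·R1: [0, 2, -6, 0, 4, -8]
R6 ← R6 − R1: [0, -2, 7, -4, -8, 13]
R4 ← R4 + (1/4)·R2: [0, 0, -19/2, 13/2, 53/4, -16]
R5 ← R5 + (1/4)·R2: [0, 0, 1/2, -11/2, -19/4, 6]
R6 ← R6 − (1/4)·R2: [0, 0, 1/2, 3/2, 3/4, -1]
R4 ← R4 − (19/36)·R3: [0, 0, 0, -8/9, 97/36, 8/9]
R5 ← R5 + (1/36)·R3: [0, 0, 0, -46/9, -151/36, 46/9]
R6 ← R6 + (1/36)·R3: [0, 0, 0, 17/9, 47/36, -17/9]
R5 ← R5 − (23/4)·R4: [0, 0, 0, 0, -315/16, 0]
R6 ← R6 + (17/8)·R4: [0, 0, 0, 0, 225/32, 0]
R6 ← R6 + (5/14)·R5: [0, 0, 0, 0, 0, 0]
The echelon form has 5 nonzero rows, and every pivot lies in the first 5 columns, so rank(P) = rank([P|b]) = 5.
The system is consistent.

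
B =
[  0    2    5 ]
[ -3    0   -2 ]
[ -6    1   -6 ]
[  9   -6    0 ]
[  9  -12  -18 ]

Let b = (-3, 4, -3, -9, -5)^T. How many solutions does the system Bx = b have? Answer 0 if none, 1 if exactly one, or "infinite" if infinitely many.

0

Row reduce the augmented matrix [B | b].
Swap R1 ↔ R2
R3 ← R3 − (2)·R1: [0, 1, -2, -11]
R4 ← R4 + (3)·R1: [0, -6, -6, 3]
R5 ← R5 + (3)·R1: [0, -12, -24, 7]
R3 ← R3 − (1/2)·R2: [0, 0, -9/2, -19/2]
R4 ← R4 + (3)·R2: [0, 0, 9, -6]
R5 ← R5 + (6)·R2: [0, 0, 6, -11]
R4 ← R4 + (2)·R3: [0, 0, 0, -25]
R5 ← R5 + (4/3)·R3: [0, 0, 0, -71/3]
R5 ← R5 − (71/75)·R4: [0, 0, 0, 0]
The echelon form has 4 nonzero rows; the last pivot sits in the augmented column, so rank(B) = 3 but rank([B|b]) = 4.
Since the ranks differ, the system is inconsistent.
It has no solutions.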